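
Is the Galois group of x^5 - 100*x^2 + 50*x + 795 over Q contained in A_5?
The polynomial is irreducible of degree 5 over Q. Its discriminant is 1109956876953125, which is not a perfect square. A Galois group lies in the alternating group exactly when the discriminant is a square in Q, so the Galois group (F_20) is not contained in A_5.

No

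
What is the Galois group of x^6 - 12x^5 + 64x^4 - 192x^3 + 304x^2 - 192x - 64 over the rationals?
A_4 (order 12)

The polynomial f is an irreducible sextic over Q, so G = Gal(f/Q) is one of the 16 transitive subgroups 6T1, ..., 6T16 of S_6. The discriminant of f is 164995463643136 = 12845056^2, a perfect square, so G is contained in A_6. The transitive groups of degree 6 contained in A_6 are: A_4 (6T4, order 12), S_4 (6T7, order 24), (C_3 x C_3) : C_4 (6T10, order 36), PSL(2,5) (6T12, order 60), A_6 (6T15, order 360). By Dedekind's theorem, for a prime p not dividing disc(f) the degrees of the irreducible factors of f mod p form the cycle type of an element of G. Factoring f modulo the 33 such primes p <= 149 (skipping 2, 7, which divide the discriminant), each new pattern first appears at: mod 3: f = (x^3 + 2x + 1)(x^3 + 2x + 2), pattern 3+3; mod 13: f = (x + 10)(x + 12)(x^2 + 9x + 2)(x^2 + 9x + 11), pattern 2+2+1+1. No other pattern occurs in this range, so the set of observed cycle types is {3+3, 2+2+1+1}. The candidates containing elements of all these cycle types are A_4 (6T4) of order 12, S_4 (6T7) of order 24, (C_3 x C_3) : C_4 (6T10) of order 36, PSL(2,5) (6T12) of order 60, A_6 (6T15) of order 360; the others are excluded. The observed types are precisely the cycle types that occur in A_4 (6T4) (apart from the identity). Each of the other remaining candidates has further cycle types, and by the Chebotarev density theorem the matching factorization patterns would occur for a proportion of primes equal to their share of the group: S_4 (6T7) additionally contains elements of type 4+2 (6 of its 24 elements, about 25% of primes); (C_3 x C_3) : C_4 (6T10) additionally contains elements of type 4+2, 3+1+1+1 (22 of its 36 elements, about 61% of primes); PSL(2,5) (6T12) additionally contains elements of type 5+1 (24 of its 60 elements, about 40% of primes); A_6 (6T15) additionally contains elements of type 5+1, 4+2, 3+1+1+1 (274 of its 360 elements, about 76% of primes). None of the 33 primes tested shows any such pattern (for each of these groups the chance of that is below 10^-4), which rules them out. Hence G = A_4 (6T4), of order 12.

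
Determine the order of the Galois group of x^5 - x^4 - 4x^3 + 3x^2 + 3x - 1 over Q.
5

The degree of the splitting field over Q equals the order of the Galois group, so first determine the group. The polynomial f is an irreducible quintic over Q, so G = Gal(f/Q) is a transitive subgroup of S_5: one of C_5 (5T1, order 5), D_5 (5T2, order 10), F_20 (5T3, order 20), A_5 (5T4, order 60) or S_5 (5T5, order 120). The discriminant of f is 14641 = 121^2, a perfect square, so G is contained in A_5. The transitive groups of degree 5 contained in A_5 are: C_5 (5T1, order 5), D_5 (5T2, order 10), A_5 (5T4, order 60). By Dedekind's theorem, for a prime p not dividing disc(f) the degrees of the irreducible factors of f mod p form the cycle type of an element of G. Factoring f modulo the 14 such primes p <= 47 (skipping 11, which divides the discriminant), each new pattern first appears at: mod 2: f = (x^5 + x^4 + x^2 + x + 1), pattern 5; mod 23: f = (x + 4)(x + 6)(x + 10)(x + 11)(x + 14), pattern 1+1+1+1+1. No other pattern occurs in this range, so the set of observed cycle types is {5, 1+1+1+1+1}. The candidates containing elements of all these cycle types are C_5 (5T1) of order 5, D_5 (5T2) of order 10, A_5 (5T4) of order 60; the others are excluded. The observed types are precisely the cycle types that occur in C_5 (5T1). Each of the other remaining candidates has further cycle types, and by the Chebotarev density theorem the matching factorization patterns would occur for a proportion of primes equal to their share of the group: D_5 (5T2) additionally contains elements of type 2+2+1 (5 of its 10 elements, about 50% of primes); A_5 (5T4) additionally contains elements of type 3+1+1, 2+2+1 (35 of its 60 elements, about 58% of primes). None of the 14 primes tested shows any such pattern (for each of these groups the chance of that is below 10^-4), which rules them out. Hence G = C_5 (5T1), of order 5. The Galois group C_5 (5T1) has order 5, so the splitting field has degree 5 over Q.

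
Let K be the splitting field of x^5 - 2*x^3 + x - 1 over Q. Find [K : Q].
The degree of the splitting field over Q equals the order of the Galois group, so first determine the group. The polynomial f is an irreducible quintic over Q, so G = Gal(f/Q) is a transitive subgroup of S_5: one of C_5 (5T1, order 5), D_5 (5T2, order 10), F_20 (5T3, order 20), A_5 (5T4, order 60) or S_5 (5T5, order 120). The discriminant of f is 2869, which is not a perfect square, so G is not contained in A_5. The transitive groups of degree 5 not contained in A_5 are: F_20 (5T3, order 20), S_5 (5T5, order 120). By Dedekind's theorem, for a prime p not dividing disc(f) the degrees of the irreducible factors of f mod p form the cycle type of an element of G. Factoring f modulo the first such prime p = 2, each new pattern first appears at: mod 2: f = (x^2 + x + 1)(x^3 + x^2 + 1), pattern 3+2. No other pattern occurs in this range, so the set of observed cycle types is {3+2}. Among the candidates above, the only group containing elements of all these cycle types is S_5 (5T5) — F_20 (5T3) lacks at least one of them. Hence G = S_5 (5T5), of order 120. The Galois group S_5 (5T5) has order 120, so the splitting field has degree 120 over Q.

120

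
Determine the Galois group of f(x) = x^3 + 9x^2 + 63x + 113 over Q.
S_3 (also written S3)

The polynomial is an irreducible cubic over Q and its discriminant is -199692, which is not a perfect square. For an irreducible cubic, a non-square discriminant gives Galois group S_3.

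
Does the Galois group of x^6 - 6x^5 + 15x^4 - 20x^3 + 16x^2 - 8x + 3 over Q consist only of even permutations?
The polynomial is irreducible of degree 6 over Q. Its discriminant is -61504, which is not a perfect square. A Galois group lies in the alternating group exactly when the discriminant is a square in Q, so the Galois group (S_4 x C_2) is not contained in A_6.

No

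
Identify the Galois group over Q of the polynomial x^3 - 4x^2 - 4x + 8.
3T1: C_3

The polynomial is an irreducible cubic over Q and its discriminant is 3136 = 56^2, a perfect square. For an irreducible cubic, a square discriminant forces the Galois group to be A_3, the cyclic group of order 3.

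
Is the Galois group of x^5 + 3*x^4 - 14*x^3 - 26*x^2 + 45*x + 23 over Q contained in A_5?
Yes

The polynomial is irreducible of degree 5 over Q. Its discriminant is 15352201216 = 123904^2, a perfect square. A Galois group lies in the alternating group exactly when the discriminant is a square in Q, so the Galois group (C_5) is contained in A_5.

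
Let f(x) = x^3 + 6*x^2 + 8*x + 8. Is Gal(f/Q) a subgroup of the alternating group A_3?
No

The polynomial is irreducible of degree 3 over Q. Its discriminant is -1472, which is not a perfect square. A Galois group lies in the alternating group exactly when the discriminant is a square in Q, so the Galois group (S_3) is not contained in A_3.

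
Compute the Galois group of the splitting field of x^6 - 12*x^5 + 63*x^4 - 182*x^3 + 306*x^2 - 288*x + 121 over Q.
PGL(2,5), S_5 acting on 6 points

The polynomial f is an irreducible sextic over Q, so G = Gal(f/Q) is one of the 16 transitive subgroups 6T1, ..., 6T16 of S_6. The discriminant of f is -16003008, which is not a perfect square, so G is not contained in A_6. The transitive groups of degree 6 not contained in A_6 are: C_6 (6T1, order 6), S_3 (6T2, order 6), D_6 (6T3, order 12), C_3 x S_3 (6T5, order 18), A_4 x C_2 (6T6, order 24), S_4 (6T8, order 24), S_3 x S_3 (6T9, order 36), S_4 x C_2 (6T11, order 48), (S_3 x S_3) : C_2 (6T13, order 72), PGL(2,5) (6T14, order 120), S_6 (6T16, order 720). By Dedekind's theorem, for a prime p not dividing disc(f) the degrees of the irreducible factors of f mod p form the cycle type of an element of G. Factoring f modulo the 21 such primes p <= 89 (skipping 2, 3, 7, which divide the discriminant), each new pattern first appears at: mod 5: f = (x^6 + 3x^5 + 3x^4 + 3x^3 + x^2 + 2x + 1), pattern 6; mod 11: f = (x)(x^5 + 10x^4 + 8x^3 + 5x^2 + 9x + 9), pattern 5+1; mod 13: f = (x + 6)(x + 10)(x^4 + 11x^3 + 9x^2 + 2x + 7), pattern 4+1+1; mod 23: f = (x + 14)(x + 18)(x^2 + 11x + 14)(x^2 + 14x + 16), pattern 2+2+1+1; mod 43: f = (x^3 + 13x^2 + 20x + 27)(x^3 + 18x^2 + 24x + 22), pattern 3+3; mod 61: f = (x^2 + 10x + 35)(x^2 + 14x + 41)(x^2 + 25x + 40), pattern 2+2+2. No other pattern occurs in this range, so the set of observed cycle types is {6, 5+1, 4+1+1, 2+2+1+1, 3+3, 2+2+2}. The candidates containing elements of all these cycle types are PGL(2,5) (6T14) of order 120, S_6 (6T16) of order 720; the others are excluded. The observed types are precisely the cycle types that occur in PGL(2,5) (6T14) (apart from the identity). Each of the other remaining candidates has further cycle types, and by the Chebotarev density theorem the matching factorization patterns would occur for a proportion of primes equal to their share of the group: S_6 (6T16) additionally contains elements of type 4+2, 3+2+1, 3+1+1+1, 2+1+1+1+1 (265 of its 720 elements, about 37% of primes). None of the 21 primes tested shows any such pattern (for each of these groups the chance of that is below 10^-4), which rules them out. Hence G = PGL(2,5) (6T14), of order 120.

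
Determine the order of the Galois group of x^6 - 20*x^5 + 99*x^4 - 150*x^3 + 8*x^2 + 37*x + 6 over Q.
The degree of the splitting field over Q equals the order of the Galois group, so first determine the group. The polynomial f is an irreducible sextic over Q, so G = Gal(f/Q) is one of the 16 transitive subgroups 6T1, ..., 6T16 of S_6. The discriminant of f is 1770264843169 = 1330513^2, a perfect square, so G is contained in A_6. The transitive groups of degree 6 contained in A_6 are: A_4 (6T4, order 12), S_4 (6T7, order 24), (C_3 x C_3) : C_4 (6T10, order 36), PSL(2,5) (6T12, order 60), A_6 (6T15, order 360). By Dedekind's theorem, for a prime p not dividing disc(f) the degrees of the irreducible factors of f mod p form the cycle type of an element of G. Factoring f modulo the 21 such primes p <= 79 (skipping 19, which divides the discriminant), each new pattern first appears at: mod 2: f = (x)(x^5 + x^3 + 1), pattern 5+1; mod 7: f = (x^3 + 2x^2 + 3)(x^3 + 6x^2 + 3x + 2), pattern 3+3; mod 61: f = (x + 10)(x + 55)(x^2 + 47x + 55)(x^2 + 51x + 60), pattern 2+2+1+1. No other pattern occurs in this range, so the set of observed cycle types is {5+1, 3+3, 2+2+1+1}. The candidates containing elements of all these cycle types are PSL(2,5) (6T12) of order 60, A_6 (6T15) of order 360; the others are excluded. The observed types are precisely the cycle types that occur in PSL(2,5) (6T12) (apart from the identity). Each of the other remaining candidates has further cycle types, and by the Chebotarev density theorem the matching factorization patterns would occur for a proportion of primes equal to their share of the group: A_6 (6T15) additionally contains elements of type 4+2, 3+1+1+1 (130 of its 360 elements, about 36% of primes). None of the 21 primes tested shows any such pattern (for each of these groups the chance of that is below 10^-4), which rules them out. Hence G = PSL(2,5) (6T12), of order 60. The Galois group PSL(2,5) (6T12) has order 60, so the splitting field has degree 60 over Q.

60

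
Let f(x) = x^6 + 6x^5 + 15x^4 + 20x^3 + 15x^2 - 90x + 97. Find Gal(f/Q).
The polynomial f is an irreducible sextic over Q, so G = Gal(f/Q) is one of the 16 transitive subgroups 6T1, ..., 6T16 of S_6. The discriminant of f is -9727331052552192, which is not a perfect square, so G is not contained in A_6. The transitive groups of degree 6 not contained in A_6 are: C_6 (6T1, order 6), S_3 (6T2, order 6), D_6 (6T3, order 12), C_3 x S_3 (6T5, order 18), A_4 x C_2 (6T6, order 24), S_4 (6T8, order 24), S_3 x S_3 (6T9, order 36), S_4 x C_2 (6T11, order 48), (S_3 x S_3) : C_2 (6T13, order 72), PGL(2,5) (6T14, order 120), S_6 (6T16, order 720). By Dedekind's theorem, for a prime p not dividing disc(f) the degrees of the irreducible factors of f mod p form the cycle type of an element of G. Factoring f modulo the 27 such primes p <= 127 (skipping 2, 3, 17, 43, which divide the discriminant), each new pattern first appears at: mod 5: f = (x^6 + x^5 + 2), pattern 6; mod 7: f = (x + 3)(x^2 + 3x + 5)(x^3 + x + 6), pattern 3+2+1; mod 11: f = (x^2 + 9x + 5)(x^4 + 8x^3 + 4x^2 + 10x + 4), pattern 4+2; mod 13: f = (x + 4)(x + 7)(x^2 + 11)(x^2 + 8x + 5), pattern 2+2+1+1; mod 61: f = (x + 20)(x + 42)(x + 54)(x + 58)(x^2 + 15x + 31), pattern 2+1+1+1+1; mod 97: f = (x)(x + 74)(x + 78)(x^3 + 48x^2 + 42x + 14), pattern 3+1+1+1; mod 113: f = (x^2 + 25x + 105)(x^2 + 100x + 48)(x^2 + 107x + 33), pattern 2+2+2; mod 127: f = (x^3 + 52x^2 + 46x + 36)(x^3 + 81x^2 + 75x + 105), pattern 3+3. No other pattern occurs in this range, so the set of observed cycle types is {6, 3+2+1, 4+2, 2+2+1+1, 2+1+1+1+1, 3+1+1+1, 2+2+2, 3+3}. The candidates containing elements of all these cycle types are (S_3 x S_3) : C_2 (6T13) of order 72, S_6 (6T16) of order 720; the others are excluded. The observed types are precisely the cycle types that occur in (S_3 x S_3) : C_2 (6T13) (apart from the identity). Each of the other remaining candidates has further cycle types, and by the Chebotarev density theorem the matching factorization patterns would occur for a proportion of primes equal to their share of the group: S_6 (6T16) additionally contains elements of type 5+1, 4+1+1 (234 of its 720 elements, about 32% of primes). None of the 27 primes tested shows any such pattern (for each of these groups the chance of that is below 10^-4), which rules them out. Hence G = (S_3 x S_3) : C_2 (6T13), of order 72.

(S_3 x S_3) : C_2 (order 72)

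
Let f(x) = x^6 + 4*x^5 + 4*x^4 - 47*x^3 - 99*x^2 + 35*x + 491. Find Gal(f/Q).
The polynomial f is an irreducible sextic over Q, so G = Gal(f/Q) is one of the 16 transitive subgroups 6T1, ..., 6T16 of S_6. The discriminant of f is 2074895878550625 = 45551025^2, a perfect square, so G is contained in A_6. The transitive groups of degree 6 contained in A_6 are: A_4 (6T4, order 12), S_4 (6T7, order 24), (C_3 x C_3) : C_4 (6T10, order 36), PSL(2,5) (6T12, order 60), A_6 (6T15, order 360). By Dedekind's theorem, for a prime p not dividing disc(f) the degrees of the irreducible factors of f mod p form the cycle type of an element of G. Factoring f modulo the 19 such primes p <= 83 (skipping 3, 5, 13, 29, which divide the discriminant), each new pattern first appears at: mod 2: f = (x^2 + x + 1)(x^4 + x^3 + 1), pattern 4+2; mod 11: f = (x^3 + 2x^2 + 4x + 1)(x^3 + 2x^2 + 7x + 7), pattern 3+3; mod 19: f = (x + 8)(x + 9)(x^2 + 12x + 15)(x^2 + 13x + 1), pattern 2+2+1+1; mod 61: f = (x + 35)(x + 42)(x + 47)(x^3 + 2x^2 + 35x + 37), pattern 3+1+1+1. No other pattern occurs in this range, so the set of observed cycle types is {4+2, 3+3, 2+2+1+1, 3+1+1+1}. The candidates containing elements of all these cycle types are (C_3 x C_3) : C_4 (6T10) of order 36, A_6 (6T15) of order 360; the others are excluded. The observed types are precisely the cycle types that occur in (C_3 x C_3) : C_4 (6T10) (apart from the identity). Each of the other remaining candidates has further cycle types, and by the Chebotarev density theorem the matching factorization patterns would occur for a proportion of primes equal to their share of the group: A_6 (6T15) additionally contains elements of type 5+1 (144 of its 360 elements, about 40% of primes). None of the 19 primes tested shows any such pattern (for each of these groups the chance of that is below 10^-4), which rules them out. Hence G = (C_3 x C_3) : C_4 (6T10), of order 36.

(C_3 x C_3) : C_4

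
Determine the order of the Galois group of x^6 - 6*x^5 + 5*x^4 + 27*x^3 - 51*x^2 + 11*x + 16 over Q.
The degree of the splitting field over Q equals the order of the Galois group, so first determine the group. The polynomial f is an irreducible sextic over Q, so G = Gal(f/Q) is one of the 16 transitive subgroups 6T1, ..., 6T16 of S_6. The discriminant of f is 30991489 = 5567^2, a perfect square, so G is contained in A_6. The transitive groups of degree 6 contained in A_6 are: A_4 (6T4, order 12), S_4 (6T7, order 24), (C_3 x C_3) : C_4 (6T10, order 36), PSL(2,5) (6T12, order 60), A_6 (6T15, order 360). By Dedekind's theorem, for a prime p not dividing disc(f) the degrees of the irreducible factors of f mod p form the cycle type of an element of G. Factoring f modulo the 21 such primes p <= 79 (skipping 19, which divides the discriminant), each new pattern first appears at: mod 2: f = (x)(x^5 + x^3 + x^2 + x + 1), pattern 5+1; mod 7: f = (x^3 + 2x^2 + 4x + 5)(x^3 + 6x^2 + 3x + 6), pattern 3+3; mod 61: f = (x + 1)(x + 23)(x^2 + 44x + 55)(x^2 + 48x + 60), pattern 2+2+1+1. No other pattern occurs in this range, so the set of observed cycle types is {5+1, 3+3, 2+2+1+1}. The candidates containing elements of all these cycle types are PSL(2,5) (6T12) of order 60, A_6 (6T15) of order 360; the others are excluded. The observed types are precisely the cycle types that occur in PSL(2,5) (6T12) (apart from the identity). Each of the other remaining candidates has further cycle types, and by the Chebotarev density theorem the matching factorization patterns would occur for a proportion of primes equal to their share of the group: A_6 (6T15) additionally contains elements of type 4+2, 3+1+1+1 (130 of its 360 elements, about 36% of primes). None of the 21 primes tested shows any such pattern (for each of these groups the chance of that is below 10^-4), which rules them out. Hence G = PSL(2,5) (6T12), of order 60. The Galois group PSL(2,5) (6T12) has order 60, so the splitting field has degree 60 over Q.

60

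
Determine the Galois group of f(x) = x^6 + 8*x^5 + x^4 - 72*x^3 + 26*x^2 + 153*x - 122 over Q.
The polynomial f is an irreducible sextic over Q, so G = Gal(f/Q) is one of the 16 transitive subgroups 6T1, ..., 6T16 of S_6. The discriminant of f is 30991489 = 5567^2, a perfect square, so G is contained in A_6. The transitive groups of degree 6 contained in A_6 are: A_4 (6T4, order 12), S_4 (6T7, order 24), (C_3 x C_3) : C_4 (6T10, order 36), PSL(2,5) (6T12, order 60), A_6 (6T15, order 360). By Dedekind's theorem, for a prime p not dividing disc(f) the degrees of the irreducible factors of f mod p form the cycle type of an element of G. Factoring f modulo the 21 such primes p <= 79 (skipping 19, which divides the discriminant), each new pattern first appears at: mod 2: f = (x)(x^5 + x^3 + 1), pattern 5+1; mod 7: f = (x^3 + 2x^2 + 4x + 2)(x^3 + 6x^2 + 6x + 2), pattern 3+3; mod 61: f = (x)(x + 1)(x^2 + 32x + 6)(x^2 + 36x + 56), pattern 2+2+1+1. No other pattern occurs in this range, so the set of observed cycle types is {5+1, 3+3, 2+2+1+1}. The candidates containing elements of all these cycle types are PSL(2,5) (6T12) of order 60, A_6 (6T15) of order 360; the others are excluded. The observed types are precisely the cycle types that occur in PSL(2,5) (6T12) (apart from the identity). Each of the other remaining candidates has further cycle types, and by the Chebotarev density theorem the matching factorization patterns would occur for a proportion of primes equal to their share of the group: A_6 (6T15) additionally contains elements of type 4+2, 3+1+1+1 (130 of its 360 elements, about 36% of primes). None of the 21 primes tested shows any such pattern (for each of these groups the chance of that is below 10^-4), which rules them out. Hence G = PSL(2,5) (6T12), of order 60.

PSL(2,5)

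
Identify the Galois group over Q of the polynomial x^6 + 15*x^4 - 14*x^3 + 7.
PGL(2,5) (order 120)

The polynomial f is an irreducible sextic over Q, so G = Gal(f/Q) is one of the 16 transitive subgroups 6T1, ..., 6T16 of S_6. The discriminant of f is -5217636731328, which is not a perfect square, so G is not contained in A_6. The transitive groups of degree 6 not contained in A_6 are: C_6 (6T1, order 6), S_3 (6T2, order 6), D_6 (6T3, order 12), C_3 x S_3 (6T5, order 18), A_4 x C_2 (6T6, order 24), S_4 (6T8, order 24), S_3 x S_3 (6T9, order 36), S_4 x C_2 (6T11, order 48), (S_3 x S_3) : C_2 (6T13, order 72), PGL(2,5) (6T14, order 120), S_6 (6T16, order 720). By Dedekind's theorem, for a prime p not dividing disc(f) the degrees of the irreducible factors of f mod p form the cycle type of an element of G. Factoring f modulo the 21 such primes p <= 89 (skipping 2, 3, 7, which divide the discriminant), each new pattern first appears at: mod 5: f = (x^6 + x^3 + 2), pattern 6; mod 11: f = (x + 8)(x^5 + 3x^4 + 2x^3 + 3x^2 + 9x + 5), pattern 5+1; mod 13: f = (x + 8)(x + 10)(x^4 + 8x^3 + 12x^2 + x + 10), pattern 4+1+1; mod 23: f = (x + 10)(x + 12)(x^2 + 6x + 21)(x^2 + 18x + 20), pattern 2+2+1+1; mod 43: f = (x^3 + 5x^2 + 9x + 39)(x^3 + 38x^2 + 31x + 9), pattern 3+3; mod 61: f = (x^2 + 21x + 40)(x^2 + 45x + 58)(x^2 + 56x + 34), pattern 2+2+2. No other pattern occurs in this range, so the set of observed cycle types is {6, 5+1, 4+1+1, 2+2+1+1, 3+3, 2+2+2}. The candidates containing elements of all these cycle types are PGL(2,5) (6T14) of order 120, S_6 (6T16) of order 720; the others are excluded. The observed types are precisely the cycle types that occur in PGL(2,5) (6T14) (apart from the identity). Each of the other remaining candidates has further cycle types, and by the Chebotarev density theorem the matching factorization patterns would occur for a proportion of primes equal to their share of the group: S_6 (6T16) additionally contains elements of type 4+2, 3+2+1, 3+1+1+1, 2+1+1+1+1 (265 of its 720 elements, about 37% of primes). None of the 21 primes tested shows any such pattern (for each of these groups the chance of that is below 10^-4), which rules them out. Hence G = PGL(2,5) (6T14), of order 120.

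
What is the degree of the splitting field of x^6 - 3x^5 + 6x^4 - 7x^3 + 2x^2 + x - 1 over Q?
24

The degree of the splitting field over Q equals the order of the Galois group, so first determine the group. The polynomial f is an irreducible sextic over Q, so G = Gal(f/Q) is one of the 16 transitive subgroups 6T1, ..., 6T16 of S_6. The discriminant of f is 810448, which is not a perfect square, so G is not contained in A_6. The transitive groups of degree 6 not contained in A_6 are: C_6 (6T1, order 6), S_3 (6T2, order 6), D_6 (6T3, order 12), C_3 x S_3 (6T5, order 18), A_4 x C_2 (6T6, order 24), S_4 (6T8, order 24), S_3 x S_3 (6T9, order 36), S_4 x C_2 (6T11, order 48), (S_3 x S_3) : C_2 (6T13, order 72), PGL(2,5) (6T14, order 120), S_6 (6T16, order 720). By Dedekind's theorem, for a prime p not dividing disc(f) the degrees of the irreducible factors of f mod p form the cycle type of an element of G. Factoring f modulo the 22 such primes p <= 89 (skipping 2, 37, which divide the discriminant), each new pattern first appears at: mod 3: f = (x^3 + x^2 + x + 2)(x^3 + 2x^2 + 1), pattern 3+3; mod 5: f = (x^2 + 3)(x^2 + 3x + 4)(x^2 + 4x + 2), pattern 2+2+2; mod 17: f = (x + 1)(x + 15)(x^4 + 15x^3 + 6x^2 + 12x + 9), pattern 4+1+1; mod 67: f = (x + 4)(x + 62)(x^2 + 66x + 40)(x^2 + 66x + 50), pattern 2+2+1+1. No other pattern occurs in this range, so the set of observed cycle types is {3+3, 2+2+2, 4+1+1, 2+2+1+1}. The candidates containing elements of all these cycle types are S_4 (6T8) of order 24, S_4 x C_2 (6T11) of order 48, PGL(2,5) (6T14) of order 120, S_6 (6T16) of order 720; the others are excluded. The observed types are precisely the cycle types that occur in S_4 (6T8) (apart from the identity). Each of the other remaining candidates has further cycle types, and by the Chebotarev density theorem the matching factorization patterns would occur for a proportion of primes equal to their share of the group: S_4 x C_2 (6T11) additionally contains elements of type 6, 4+2, 2+1+1+1+1 (17 of its 48 elements, about 35% of primes); PGL(2,5) (6T14) additionally contains elements of type 6, 5+1 (44 of its 120 elements, about 37% of primes); S_6 (6T16) additionally contains elements of type 6, 5+1, 4+2, 3+2+1, 3+1+1+1, 2+1+1+1+1 (529 of its 720 elements, about 73% of primes). None of the 22 primes tested shows any such pattern (for each of these groups the chance of that is below 10^-4), which rules them out. Hence G = S_4 (6T8), of order 24. The Galois group S_4 (6T8) has order 24, so the splitting field has degree 24 over Q.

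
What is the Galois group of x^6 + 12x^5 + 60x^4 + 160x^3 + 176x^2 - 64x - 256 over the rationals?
The polynomial f is an irreducible sextic over Q, so G = Gal(f/Q) is one of the 16 transitive subgroups 6T1, ..., 6T16 of S_6. The discriminant of f is 3603718079512576 = 60030976^2, a perfect square, so G is contained in A_6. The transitive groups of degree 6 contained in A_6 are: A_4 (6T4, order 12), S_4 (6T7, order 24), (C_3 x C_3) : C_4 (6T10, order 36), PSL(2,5) (6T12, order 60), A_6 (6T15, order 360). By Dedekind's theorem, for a prime p not dividing disc(f) the degrees of the irreducible factors of f mod p form the cycle type of an element of G. Factoring f modulo the 79 such primes p <= 419 (skipping 2, 229, which divide the discriminant), each new pattern first appears at: mod 3: f = (x^3 + x^2 + 2)(x^3 + 2x^2 + x + 1), pattern 3+3; mod 7: f = (x^2 + 4x + 6)(x^4 + x^3 + x^2 + 3x + 4), pattern 4+2; mod 23: f = (x + 7)(x + 20)(x^2 + 2x + 3)(x^2 + 6x + 11), pattern 2+2+1+1; mod 193: f = (x + 9)(x + 15)(x + 21)(x + 176)(x + 182)(x + 188), pattern 1+1+1+1+1+1. No other pattern occurs in this range, so the set of observed cycle types is {3+3, 4+2, 2+2+1+1, 1+1+1+1+1+1}. The candidates containing elements of all these cycle types are S_4 (6T7) of order 24, (C_3 x C_3) : C_4 (6T10) of order 36, A_6 (6T15) of order 360; the others are excluded. The observed types are precisely the cycle types that occur in S_4 (6T7). Each of the other remaining candidates has further cycle types, and by the Chebotarev density theorem the matching factorization patterns would occur for a proportion of primes equal to their share of the group: (C_3 x C_3) : C_4 (6T10) additionally contains elements of type 3+1+1+1 (4 of its 36 elements, about 11% of primes); A_6 (6T15) additionally contains elements of type 5+1, 3+1+1+1 (184 of its 360 elements, about 51% of primes). None of the 79 primes tested shows any such pattern (for each of these groups the chance of that is below 10^-4), which rules them out. Hence G = S_4 (6T7), of order 24.

6T7: S_4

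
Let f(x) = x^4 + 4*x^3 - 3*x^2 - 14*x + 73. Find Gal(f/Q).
V_4 (also written V4)

The polynomial is an irreducible quartic over Q and its discriminant is 76527504 = 8748^2, a perfect square, so the Galois group is contained in A_4. The resolvent cubic y^3 + 3*y^2 - 348*y - 2240 splits completely over Q, which gives the Klein four-group V_4.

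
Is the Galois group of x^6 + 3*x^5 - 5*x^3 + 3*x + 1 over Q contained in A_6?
No

The polynomial is irreducible of degree 6 over Q. Its discriminant is -34992, which is not a perfect square. A Galois group lies in the alternating group exactly when the discriminant is a square in Q, so the Galois group (S_3) is not contained in A_6.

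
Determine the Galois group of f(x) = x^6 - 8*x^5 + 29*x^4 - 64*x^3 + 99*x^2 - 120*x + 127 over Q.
C_6 (also written C6)

The polynomial f is an irreducible sextic over Q, so G = Gal(f/Q) is one of the 16 transitive subgroups 6T1, ..., 6T16 of S_6. The discriminant of f is -18046378835968, which is not a perfect square, so G is not contained in A_6. The transitive groups of degree 6 not contained in A_6 are: C_6 (6T1, order 6), S_3 (6T2, order 6), D_6 (6T3, order 12), C_3 x S_3 (6T5, order 18), A_4 x C_2 (6T6, order 24), S_4 (6T8, order 24), S_3 x S_3 (6T9, order 36), S_4 x C_2 (6T11, order 48), (S_3 x S_3) : C_2 (6T13, order 72), PGL(2,5) (6T14, order 120), S_6 (6T16, order 720). By Dedekind's theorem, for a prime p not dividing disc(f) the degrees of the irreducible factors of f mod p form the cycle type of an element of G. Factoring f modulo the 37 such primes p <= 167 (skipping 2, 7, which divide the discriminant), each new pattern first appears at: mod 3: f = (x^6 + x^5 + 2x^4 + 2x^3 + 1), pattern 6; mod 11: f = (x^3 + 5x^2 + 2)(x^3 + 9x^2 + 6x + 3), pattern 3+3; mod 13: f = (x^2 + x + 2)(x^2 + 5x + 11)(x^2 + 12x + 4), pattern 2+2+2; mod 29: f = (x + 2)(x + 10)(x + 13)(x + 16)(x + 18)(x + 20), pattern 1+1+1+1+1+1. No other pattern occurs in this range, so the set of observed cycle types is {6, 3+3, 2+2+2, 1+1+1+1+1+1}. The candidates containing elements of all these cycle types are C_6 (6T1) of order 6, D_6 (6T3) of order 12, C_3 x S_3 (6T5) of order 18, A_4 x C_2 (6T6) of order 24, S_3 x S_3 (6T9) of order 36, S_4 x C_2 (6T11) of order 48, (S_3 x S_3) : C_2 (6T13) of order 72, PGL(2,5) (6T14) of order 120, S_6 (6T16) of order 720; the others are excluded. The observed types are precisely the cycle types that occur in C_6 (6T1). Each of the other remaining candidates has further cycle types, and by the Chebotarev density theorem the matching factorization patterns would occur for a proportion of primes equal to their share of the group: D_6 (6T3) additionally contains elements of type 2+2+1+1 (3 of its 12 elements, about 25% of primes); C_3 x S_3 (6T5) additionally contains elements of type 3+1+1+1 (4 of its 18 elements, about 22% of primes); A_4 x C_2 (6T6) additionally contains elements of type 2+2+1+1, 2+1+1+1+1 (6 of its 24 elements, about 25% of primes); S_3 x S_3 (6T9) additionally contains elements of type 3+1+1+1, 2+2+1+1 (13 of its 36 elements, about 36% of primes); S_4 x C_2 (6T11) additionally contains elements of type 4+2, 4+1+1, 2+2+1+1, 2+1+1+1+1 (24 of its 48 elements, about 50% of primes); (S_3 x S_3) : C_2 (6T13) additionally contains elements of type 4+2, 3+2+1, 3+1+1+1, 2+2+1+1, 2+1+1+1+1 (49 of its 72 elements, about 68% of primes); PGL(2,5) (6T14) additionally contains elements of type 5+1, 4+1+1, 2+2+1+1 (69 of its 120 elements, about 58% of primes); S_6 (6T16) additionally contains elements of type 5+1, 4+2, 4+1+1, 3+2+1, 3+1+1+1, 2+2+1+1, 2+1+1+1+1 (544 of its 720 elements, about 76% of primes). None of the 37 primes tested shows any such pattern (for each of these groups the chance of that is below 10^-4), which rules them out. Hence G = C_6 (6T1), of order 6.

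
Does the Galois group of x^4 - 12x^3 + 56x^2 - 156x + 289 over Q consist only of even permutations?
Yes

The polynomial is irreducible of degree 4 over Q. Its discriminant is 122943744 = 11088^2, a perfect square. A Galois group lies in the alternating group exactly when the discriminant is a square in Q, so the Galois group (V_4) is contained in A_4.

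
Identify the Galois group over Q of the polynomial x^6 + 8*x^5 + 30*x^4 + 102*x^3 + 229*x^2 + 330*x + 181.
6T4: A_4

The polynomial f is an irreducible sextic over Q, so G = Gal(f/Q) is one of the 16 transitive subgroups 6T1, ..., 6T16 of S_6. The discriminant of f is 5729525925351424 = 75693632^2, a perfect square, so G is contained in A_6. The transitive groups of degree 6 contained in A_6 are: A_4 (6T4, order 12), S_4 (6T7, order 24), (C_3 x C_3) : C_4 (6T10, order 36), PSL(2,5) (6T12, order 60), A_6 (6T15, order 360). By Dedekind's theorem, for a prime p not dividing disc(f) the degrees of the irreducible factors of f mod p form the cycle type of an element of G. Factoring f modulo the 33 such primes p <= 149 (skipping 2, 7, which divide the discriminant), each new pattern first appears at: mod 3: f = (x^3 + 2x + 1)(x^3 + 2x^2 + x + 1), pattern 3+3; mod 13: f = (x + 2)(x + 10)(x^2 + x + 3)(x^2 + 8x + 8), pattern 2+2+1+1. No other pattern occurs in this range, so the set of observed cycle types is {3+3, 2+2+1+1}. The candidates containing elements of all these cycle types are A_4 (6T4) of order 12, S_4 (6T7) of order 24, (C_3 x C_3) : C_4 (6T10) of order 36, PSL(2,5) (6T12) of order 60, A_6 (6T15) of order 360; the others are excluded. The observed types are precisely the cycle types that occur in A_4 (6T4) (apart from the identity). Each of the other remaining candidates has further cycle types, and by the Chebotarev density theorem the matching factorization patterns would occur for a proportion of primes equal to their share of the group: S_4 (6T7) additionally contains elements of type 4+2 (6 of its 24 elements, about 25% of primes); (C_3 x C_3) : C_4 (6T10) additionally contains elements of type 4+2, 3+1+1+1 (22 of its 36 elements, about 61% of primes); PSL(2,5) (6T12) additionally contains elements of type 5+1 (24 of its 60 elements, about 40% of primes); A_6 (6T15) additionally contains elements of type 5+1, 4+2, 3+1+1+1 (274 of its 360 elements, about 76% of primes). None of the 33 primes tested shows any such pattern (for each of these groups the chance of that is below 10^-4), which rules them out. Hence G = A_4 (6T4), of order 12.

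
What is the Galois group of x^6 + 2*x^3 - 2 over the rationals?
The polynomial f is an irreducible sextic over Q, so G = Gal(f/Q) is one of the 16 transitive subgroups 6T1, ..., 6T16 of S_6. The discriminant of f is 5038848, which is not a perfect square, so G is not contained in A_6. The transitive groups of degree 6 not contained in A_6 are: C_6 (6T1, order 6), S_3 (6T2, order 6), D_6 (6T3, order 12), C_3 x S_3 (6T5, order 18), A_4 x C_2 (6T6, order 24), S_4 (6T8, order 24), S_3 x S_3 (6T9, order 36), S_4 x C_2 (6T11, order 48), (S_3 x S_3) : C_2 (6T13, order 72), PGL(2,5) (6T14, order 120), S_6 (6T16, order 720). By Dedekind's theorem, for a prime p not dividing disc(f) the degrees of the irreducible factors of f mod p form the cycle type of an element of G. Factoring f modulo the 23 such primes p <= 97 (skipping 2, 3, which divide the discriminant), each new pattern first appears at: mod 5: f = (x^6 + 2x^3 + 3), pattern 6; mod 11: f = (x + 6)(x + 8)(x^2 + 3x + 9)(x^2 + 5x + 3), pattern 2+2+1+1; mod 13: f = (x + 7)(x + 8)(x + 11)(x^3 + 10), pattern 3+1+1+1; mod 31: f = (x^2 + 17x + 27)(x^2 + 22x + 11)(x^2 + 23x + 24), pattern 2+2+2; mod 97: f = (x^3 + 11)(x^3 + 88), pattern 3+3. No other pattern occurs in this range, so the set of observed cycle types is {6, 2+2+1+1, 3+1+1+1, 2+2+2, 3+3}. The candidates containing elements of all these cycle types are S_3 x S_3 (6T9) of order 36, (S_3 x S_3) : C_2 (6T13) of order 72, S_6 (6T16) of order 720; the others are excluded. The observed types are precisely the cycle types that occur in S_3 x S_3 (6T9) (apart from the identity). Each of the other remaining candidates has further cycle types, and by the Chebotarev density theorem the matching factorization patterns would occur for a proportion of primes equal to their share of the group: (S_3 x S_3) : C_2 (6T13) additionally contains elements of type 4+2, 3+2+1, 2+1+1+1+1 (36 of its 72 elements, about 50% of primes); S_6 (6T16) additionally contains elements of type 5+1, 4+2, 4+1+1, 3+2+1, 2+1+1+1+1 (459 of its 720 elements, about 64% of primes). None of the 23 primes tested shows any such pattern (for each of these groups the chance of that is below 10^-4), which rules them out. Hence G = S_3 x S_3 (6T9), of order 36.

6T9: S_3 x S_3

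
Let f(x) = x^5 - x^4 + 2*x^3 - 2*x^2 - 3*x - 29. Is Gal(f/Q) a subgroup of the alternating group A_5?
The polynomial is irreducible of degree 5 over Q. Its discriminant is 2316304384 = 48128^2, a perfect square. A Galois group lies in the alternating group exactly when the discriminant is a square in Q, so the Galois group (D_5) is contained in A_5.

Yes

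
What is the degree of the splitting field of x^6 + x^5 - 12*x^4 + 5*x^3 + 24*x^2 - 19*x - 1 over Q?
The degree of the splitting field over Q equals the order of the Galois group, so first determine the group. The polynomial f is an irreducible sextic over Q, so G = Gal(f/Q) is one of the 16 transitive subgroups 6T1, ..., 6T16 of S_6. The discriminant of f is 324179200, which is not a perfect square, so G is not contained in A_6. The transitive groups of degree 6 not contained in A_6 are: C_6 (6T1, order 6), S_3 (6T2, order 6), D_6 (6T3, order 12), C_3 x S_3 (6T5, order 18), A_4 x C_2 (6T6, order 24), S_4 (6T8, order 24), S_3 x S_3 (6T9, order 36), S_4 x C_2 (6T11, order 48), (S_3 x S_3) : C_2 (6T13, order 72), PGL(2,5) (6T14, order 120), S_6 (6T16, order 720). By Dedekind's theorem, for a prime p not dividing disc(f) the degrees of the irreducible factors of f mod p form the cycle type of an element of G. Factoring f modulo the 23 such primes p <= 101 (skipping 2, 5, 37, which divide the discriminant), each new pattern first appears at: mod 3: f = (x^3 + 2x + 1)(x^3 + x^2 + x + 2), pattern 3+3; mod 13: f = (x^2 + 6)(x^2 + 7x + 4)(x^2 + 7x + 7), pattern 2+2+2; mod 67: f = (x + 2)(x + 7)(x + 21)(x + 24)(x + 27)(x + 54), pattern 1+1+1+1+1+1. No other pattern occurs in this range, so the set of observed cycle types is {3+3, 2+2+2, 1+1+1+1+1+1}. The candidates containing elements of all these cycle types are C_6 (6T1) of order 6, S_3 (6T2) of order 6, D_6 (6T3) of order 12, C_3 x S_3 (6T5) of order 18, A_4 x C_2 (6T6) of order 24, S_4 (6T8) of order 24, S_3 x S_3 (6T9) of order 36, S_4 x C_2 (6T11) of order 48, (S_3 x S_3) : C_2 (6T13) of order 72, PGL(2,5) (6T14) of order 120, S_6 (6T16) of order 720; the others are excluded. The observed types are precisely the cycle types that occur in S_3 (6T2). Each of the other remaining candidates has further cycle types, and by the Chebotarev density theorem the matching factorization patterns would occur for a proportion of primes equal to their share of the group: C_6 (6T1) additionally contains elements of type 6 (2 of its 6 elements, about 33% of primes); D_6 (6T3) additionally contains elements of type 6, 2+2+1+1 (5 of its 12 elements, about 42% of primes); C_3 x S_3 (6T5) additionally contains elements of type 6, 3+1+1+1 (10 of its 18 elements, about 56% of primes); A_4 x C_2 (6T6) additionally contains elements of type 6, 2+2+1+1, 2+1+1+1+1 (14 of its 24 elements, about 58% of primes); S_4 (6T8) additionally contains elements of type 4+1+1, 2+2+1+1 (9 of its 24 elements, about 38% of primes); S_3 x S_3 (6T9) additionally contains elements of type 6, 3+1+1+1, 2+2+1+1 (25 of its 36 elements, about 69% of primes); S_4 x C_2 (6T11) additionally contains elements of type 6, 4+2, 4+1+1, 2+2+1+1, 2+1+1+1+1 (32 of its 48 elements, about 67% of primes); (S_3 x S_3) : C_2 (6T13) additionally contains elements of type 6, 4+2, 3+2+1, 3+1+1+1, 2+2+1+1, 2+1+1+1+1 (61 of its 72 elements, about 85% of primes); PGL(2,5) (6T14) additionally contains elements of type 6, 5+1, 4+1+1, 2+2+1+1 (89 of its 120 elements, about 74% of primes); S_6 (6T16) additionally contains elements of type 6, 5+1, 4+2, 4+1+1, 3+2+1, 3+1+1+1, 2+2+1+1, 2+1+1+1+1 (664 of its 720 elements, about 92% of primes). None of the 23 primes tested shows any such pattern (for each of these groups the chance of that is below 10^-4), which rules them out. Hence G = S_3 (6T2), of order 6. The Galois group S_3 (6T2) has order 6, so the splitting field has degree 6 over Q.

6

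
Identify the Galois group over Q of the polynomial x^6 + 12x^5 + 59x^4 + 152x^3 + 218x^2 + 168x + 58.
S_4 (order 24)

The polynomial f is an irreducible sextic over Q, so G = Gal(f/Q) is one of the 16 transitive subgroups 6T1, ..., 6T16 of S_6. The discriminant of f is -5120000, which is not a perfect square, so G is not contained in A_6. The transitive groups of degree 6 not contained in A_6 are: C_6 (6T1, order 6), S_3 (6T2, order 6), D_6 (6T3, order 12), C_3 x S_3 (6T5, order 18), A_4 x C_2 (6T6, order 24), S_4 (6T8, order 24), S_3 x S_3 (6T9, order 36), S_4 x C_2 (6T11, order 48), (S_3 x S_3) : C_2 (6T13, order 72), PGL(2,5) (6T14, order 120), S_6 (6T16, order 720). By Dedekind's theorem, for a prime p not dividing disc(f) the degrees of the irreducible factors of f mod p form the cycle type of an element of G. Factoring f modulo the 22 such primes p <= 89 (skipping 2, 5, which divide the discriminant), each new pattern first appears at: mod 3: f = (x^3 + x^2 + x + 2)(x^3 + 2x^2 + 2x + 2), pattern 3+3; mod 7: f = (x^2 + 3x + 1)(x^2 + 4x + 6)(x^2 + 5x + 5), pattern 2+2+2; mod 13: f = (x + 6)(x + 11)(x^4 + 8x^3 + x + 6), pattern 4+1+1; mod 43: f = (x + 14)(x + 33)(x^2 + 4x + 8)(x^2 + 4x + 14), pattern 2+2+1+1. No other pattern occurs in this range, so the set of observed cycle types is {3+3, 2+2+2, 4+1+1, 2+2+1+1}. The candidates containing elements of all these cycle types are S_4 (6T8) of order 24, S_4 x C_2 (6T11) of order 48, PGL(2,5) (6T14) of order 120, S_6 (6T16) of order 720; the others are excluded. The observed types are precisely the cycle types that occur in S_4 (6T8) (apart from the identity). Each of the other remaining candidates has further cycle types, and by the Chebotarev density theorem the matching factorization patterns would occur for a proportion of primes equal to their share of the group: S_4 x C_2 (6T11) additionally contains elements of type 6, 4+2, 2+1+1+1+1 (17 of its 48 elements, about 35% of primes); PGL(2,5) (6T14) additionally contains elements of type 6, 5+1 (44 of its 120 elements, about 37% of primes); S_6 (6T16) additionally contains elements of type 6, 5+1, 4+2, 3+2+1, 3+1+1+1, 2+1+1+1+1 (529 of its 720 elements, about 73% of primes). None of the 22 primes tested shows any such pattern (for each of these groups the chance of that is below 10^-4), which rules them out. Hence G = S_4 (6T8), of order 24.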